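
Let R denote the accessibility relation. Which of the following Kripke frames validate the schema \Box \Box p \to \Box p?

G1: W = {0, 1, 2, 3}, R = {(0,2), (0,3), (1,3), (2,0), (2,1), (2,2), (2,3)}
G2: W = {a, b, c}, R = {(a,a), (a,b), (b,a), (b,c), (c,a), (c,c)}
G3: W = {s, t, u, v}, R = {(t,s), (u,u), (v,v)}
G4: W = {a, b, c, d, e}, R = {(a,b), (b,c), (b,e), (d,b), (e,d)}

G2

The schema corresponds to density: \forall x \forall y (Rxy \to \exists z (Rxz \wedge Rzy)).
G1: fails — R13 but no z with R1z and Rz3.
G2: ✓.
G3: fails — Rts but no z with Rtz and Rzs.
G4: fails — Rbc but no z with Rbz and Rzc.
Valid on: G2.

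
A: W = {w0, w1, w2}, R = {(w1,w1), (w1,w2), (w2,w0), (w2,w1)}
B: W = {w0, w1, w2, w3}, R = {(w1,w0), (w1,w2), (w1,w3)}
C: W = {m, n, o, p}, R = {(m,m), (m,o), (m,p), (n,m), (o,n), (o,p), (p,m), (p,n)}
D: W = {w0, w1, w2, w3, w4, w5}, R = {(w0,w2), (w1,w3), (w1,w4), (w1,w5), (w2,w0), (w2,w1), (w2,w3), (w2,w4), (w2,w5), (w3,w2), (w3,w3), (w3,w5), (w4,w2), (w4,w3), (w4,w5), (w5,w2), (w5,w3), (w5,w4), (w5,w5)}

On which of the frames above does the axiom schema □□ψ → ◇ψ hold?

Frame correspondent (Sahlqvist): ∀x ∃w (xR²w ∧ xRw) — i.e. a generalized confluence (Geach) condition.
A: fails — at w0 but no w with w0R²w and w0Rw.
B: fails — at w0 but no w with w0R²w and w0Rw.
C: ✓.
D: fails — at w0 but no w with w0R²w and w0Rw.
Valid on: C.

C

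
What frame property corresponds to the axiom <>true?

seriality: forall x exists y Rxy

This schema is equivalent to the D axiom □φ → ◇φ.
It corresponds to seriality: forall x exists y Rxy.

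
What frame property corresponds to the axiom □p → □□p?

transitivity

Suppose □p→□□p is valid. Take Rxy, Ryz and set V(p)={w : Rxw}. Then □p at x, so □□p at x, so □p at y, so p at z, i.e. Rxz.
The converse is a direct semantic check.
So the correspondent is transitivity.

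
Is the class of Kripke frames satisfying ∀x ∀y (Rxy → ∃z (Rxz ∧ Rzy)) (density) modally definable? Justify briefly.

This is a Sahlqvist condition; the C4 axiom □□p → □p defines it.
Suppose □□p→□p is valid. Take Rxy and set V(p)={w : xR²w}. Then □□p at x, so □p at x, so p at y, i.e. ∃z(Rxz∧Rzy).

Yes, by □□p → □p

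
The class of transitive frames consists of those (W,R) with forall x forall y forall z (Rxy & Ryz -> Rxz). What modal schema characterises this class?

The condition is transitivity. The 4 schema □q → □□q defines it.
Suppose □q→□□q is valid. Take Rxy, Ryz and set V(q)={w : Rxw}. Then □q at x, so □□q at x, so □q at y, so q at z, i.e. Rxz.

□q → □□q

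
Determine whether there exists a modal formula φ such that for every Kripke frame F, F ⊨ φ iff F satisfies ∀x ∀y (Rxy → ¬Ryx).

Any modally definable frame class is closed under surjective bounded morphisms.
The 3-cycle (worlds s,t,u with s→t→u→s) is asymmetric. Mapping every world to a single reflexive point • is a surjective bounded morphism, and the reflexive point is not asymmetric (R•• but asymmetry requires ¬R••).
So the class is not modally definable.

No — not modally definable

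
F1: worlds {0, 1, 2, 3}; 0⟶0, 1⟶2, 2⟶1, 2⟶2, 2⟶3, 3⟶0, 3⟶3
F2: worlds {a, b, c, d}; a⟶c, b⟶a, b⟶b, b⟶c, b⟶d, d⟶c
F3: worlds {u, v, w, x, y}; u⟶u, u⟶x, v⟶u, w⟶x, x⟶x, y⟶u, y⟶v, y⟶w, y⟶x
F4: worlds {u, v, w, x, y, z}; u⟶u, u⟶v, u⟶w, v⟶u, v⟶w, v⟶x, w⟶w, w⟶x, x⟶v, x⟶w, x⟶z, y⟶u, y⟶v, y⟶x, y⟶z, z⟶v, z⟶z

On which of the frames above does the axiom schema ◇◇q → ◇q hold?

The schema corresponds to transitivity: ∀x ∀y ∀z (Rxy ∧ Ryz → Rxz).
F1: fails — R12 and R23 but not R13.
F2: satisfies the condition.
F3: fails — Rvu and Rux but not Rvx.
F4: fails — Ruv and Rvx but not Rux.

F2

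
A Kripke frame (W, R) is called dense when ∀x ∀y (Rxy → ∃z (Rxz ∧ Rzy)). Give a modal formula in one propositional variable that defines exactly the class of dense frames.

□□r → □r

The condition is density. The C4 schema □□r → □r defines it.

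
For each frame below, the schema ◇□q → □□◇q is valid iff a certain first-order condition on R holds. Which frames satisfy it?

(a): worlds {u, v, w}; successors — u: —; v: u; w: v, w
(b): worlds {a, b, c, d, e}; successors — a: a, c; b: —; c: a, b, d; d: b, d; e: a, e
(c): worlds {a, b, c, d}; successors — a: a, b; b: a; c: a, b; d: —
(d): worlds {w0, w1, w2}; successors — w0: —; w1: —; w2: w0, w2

Frame correspondent (Sahlqvist): ∀x ∀y ∀z ((xRy ∧ xR²z) → ∃w (yRw ∧ zRw)) — i.e. a generalized confluence (Geach) condition.
(a): fails — wRv, wR²u but no t with vRt and uRt.
(b): fails — aRa, aR²b but no w with aRw and bRw.
(c): holds.
(d): fails — w2Rw0, w2R²w0 but no w with w0Rw and w0Rw.

(c)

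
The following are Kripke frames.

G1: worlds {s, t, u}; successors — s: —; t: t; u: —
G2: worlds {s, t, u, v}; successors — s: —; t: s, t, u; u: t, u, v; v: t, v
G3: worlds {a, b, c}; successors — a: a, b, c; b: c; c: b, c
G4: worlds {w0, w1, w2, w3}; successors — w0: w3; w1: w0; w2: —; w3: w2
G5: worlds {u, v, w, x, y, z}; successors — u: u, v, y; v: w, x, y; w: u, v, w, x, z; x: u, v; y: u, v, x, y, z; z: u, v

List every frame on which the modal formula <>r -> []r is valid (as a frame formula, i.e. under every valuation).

G1, G4

Frame correspondent (Sahlqvist): forall x forall y forall z (Rxy & Rxz -> y = z) — i.e. partial functionality.
G1: satisfies the condition.
G2: fails — t sees both s and t.
G3: fails — a sees both a and b.
G4: satisfies the condition.
G5: fails — u sees both u and v.
Valid on: G1, G4.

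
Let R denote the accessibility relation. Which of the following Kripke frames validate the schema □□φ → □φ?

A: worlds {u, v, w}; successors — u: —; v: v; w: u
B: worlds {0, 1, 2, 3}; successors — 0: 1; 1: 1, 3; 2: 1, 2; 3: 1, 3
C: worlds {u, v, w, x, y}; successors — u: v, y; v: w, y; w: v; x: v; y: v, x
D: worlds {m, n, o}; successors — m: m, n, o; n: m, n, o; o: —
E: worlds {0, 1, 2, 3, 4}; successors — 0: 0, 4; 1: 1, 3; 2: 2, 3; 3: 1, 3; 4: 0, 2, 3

Frame correspondent (Sahlqvist): ∀x ∀y (Rxy → ∃z (Rxz ∧ Rzy)) — i.e. density.
A: fails — Rwu but no z with Rwz and Rzu.
B: condition met.
C: fails — Ryx but no z with Ryz and Rzx.
D: condition met.
E: condition met.

B, D, E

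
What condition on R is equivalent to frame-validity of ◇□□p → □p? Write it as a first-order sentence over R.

∀x ∀y ∀z ((xRy ∧ xRz) → ∃w (yR²w ∧ z = w))

This is a Sahlqvist (Geach-type) schema ◇^1□^2p → □^1◇^0p.
First-order correspondent: ∀x ∀y ∀z ((xRy ∧ xRz) → ∃w (yR²w ∧ z = w)).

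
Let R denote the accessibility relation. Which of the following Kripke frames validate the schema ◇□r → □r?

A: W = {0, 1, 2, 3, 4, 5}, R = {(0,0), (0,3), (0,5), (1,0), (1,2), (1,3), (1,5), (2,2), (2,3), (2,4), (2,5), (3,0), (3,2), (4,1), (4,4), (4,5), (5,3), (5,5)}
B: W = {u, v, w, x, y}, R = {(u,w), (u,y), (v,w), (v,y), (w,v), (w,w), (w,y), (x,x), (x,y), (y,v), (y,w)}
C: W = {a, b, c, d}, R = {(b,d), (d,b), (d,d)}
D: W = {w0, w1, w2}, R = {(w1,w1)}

This is the axiom for the Euclidean property; its first-order frame correspondent is ∀x ∀y ∀z (Rxy ∧ Rxz → Ryz).
A: fails — R03 and R03 but not R33.
B: fails — Ruy and Ruy but not Ryy.
C: fails — Rdb and Rdb but not Rbb.
D: satisfies the condition.

D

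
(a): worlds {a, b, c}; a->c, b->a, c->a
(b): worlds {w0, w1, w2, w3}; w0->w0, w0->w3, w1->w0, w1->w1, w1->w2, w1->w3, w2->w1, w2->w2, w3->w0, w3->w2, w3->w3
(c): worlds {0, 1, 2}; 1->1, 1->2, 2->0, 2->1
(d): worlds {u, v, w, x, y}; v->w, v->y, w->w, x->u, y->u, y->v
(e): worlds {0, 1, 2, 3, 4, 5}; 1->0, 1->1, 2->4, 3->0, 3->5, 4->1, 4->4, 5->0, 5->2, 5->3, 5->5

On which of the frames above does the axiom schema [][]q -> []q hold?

(b), (e)

Frame correspondent (Sahlqvist): forall x forall y (Rxy -> exists z (Rxz & Rzy)) — i.e. density.
(a): fails — Rac but no z with Raz and Rzc.
(b): ✓.
(c): fails — R20 but no z with R2z and Rz0.
(d): fails — Rxu but no z with Rxz and Rzu.
(e): ✓.
Valid on: (b), (e).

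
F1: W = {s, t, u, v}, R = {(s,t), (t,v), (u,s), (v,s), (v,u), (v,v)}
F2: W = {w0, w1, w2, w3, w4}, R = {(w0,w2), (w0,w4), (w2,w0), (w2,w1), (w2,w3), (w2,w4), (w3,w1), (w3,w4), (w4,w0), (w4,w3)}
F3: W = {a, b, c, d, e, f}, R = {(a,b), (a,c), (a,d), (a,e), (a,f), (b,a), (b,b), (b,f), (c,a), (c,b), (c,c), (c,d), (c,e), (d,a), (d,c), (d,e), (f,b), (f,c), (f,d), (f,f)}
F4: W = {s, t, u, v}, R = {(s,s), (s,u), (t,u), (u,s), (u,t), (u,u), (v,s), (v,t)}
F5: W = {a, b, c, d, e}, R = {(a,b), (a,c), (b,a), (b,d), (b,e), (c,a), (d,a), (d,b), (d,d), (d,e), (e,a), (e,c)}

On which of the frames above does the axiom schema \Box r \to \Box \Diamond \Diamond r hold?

This is the axiom for a generalized confluence (Geach) condition; its first-order frame correspondent is \forall x \forall z (xRz \to \exists w (xRw \wedge z R^2 w)).
F1: fails — sRt but no w with sRw and tR²w.
F2: fails — w2Rw1 but no w with w2Rw and w1R²w.
F3: fails — aRe but no w with aRw and eR²w.
F4: satisfies the condition.
F5: satisfies the condition.

F4, F5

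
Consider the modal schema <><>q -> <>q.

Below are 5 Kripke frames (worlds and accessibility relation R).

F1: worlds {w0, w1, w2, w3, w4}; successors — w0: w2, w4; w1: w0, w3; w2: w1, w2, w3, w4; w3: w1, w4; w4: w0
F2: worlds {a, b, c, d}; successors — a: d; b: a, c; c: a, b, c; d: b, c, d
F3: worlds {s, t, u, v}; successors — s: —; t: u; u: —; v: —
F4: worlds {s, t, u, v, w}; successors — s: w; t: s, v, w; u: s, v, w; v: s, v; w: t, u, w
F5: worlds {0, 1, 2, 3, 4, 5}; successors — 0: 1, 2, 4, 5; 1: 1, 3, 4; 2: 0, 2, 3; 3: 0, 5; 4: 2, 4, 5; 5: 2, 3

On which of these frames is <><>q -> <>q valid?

F3

Frame correspondent (Sahlqvist): forall x forall y forall z (Rxy & Ryz -> Rxz) — i.e. transitivity.
F1: fails — Rw1w0 and Rw0w4 but not Rw1w4.
F2: fails — Rbc and Rcb but not Rbb.
F3: condition met.
F4: fails — Rwt and Rtv but not Rwv.
F5: fails — R02 and R20 but not R00.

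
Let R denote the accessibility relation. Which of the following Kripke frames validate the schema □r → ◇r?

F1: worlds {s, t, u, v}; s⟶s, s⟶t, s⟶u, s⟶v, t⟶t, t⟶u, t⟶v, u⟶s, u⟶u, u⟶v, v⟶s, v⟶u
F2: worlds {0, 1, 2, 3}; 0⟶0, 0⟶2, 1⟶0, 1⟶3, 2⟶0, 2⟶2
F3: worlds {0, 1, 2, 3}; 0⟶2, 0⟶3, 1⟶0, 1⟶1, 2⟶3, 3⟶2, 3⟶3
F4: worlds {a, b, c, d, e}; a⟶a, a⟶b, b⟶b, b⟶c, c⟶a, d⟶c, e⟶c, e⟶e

F1, F3, F4

The schema corresponds to seriality: ∀x ∃y Rxy.
F1: condition met.
F2: fails — world 3 has no successor.
F3: condition met.
F4: condition met.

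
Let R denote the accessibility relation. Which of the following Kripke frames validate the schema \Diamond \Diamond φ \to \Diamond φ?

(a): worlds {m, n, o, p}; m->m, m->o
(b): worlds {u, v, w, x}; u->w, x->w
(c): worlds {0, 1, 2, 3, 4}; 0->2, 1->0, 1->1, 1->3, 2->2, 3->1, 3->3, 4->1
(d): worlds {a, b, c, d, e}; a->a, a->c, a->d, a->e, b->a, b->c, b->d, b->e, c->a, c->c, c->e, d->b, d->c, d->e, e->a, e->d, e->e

Frame correspondent (Sahlqvist): \forall x \forall y \forall z (Rxy \wedge Ryz \to Rxz) — i.e. transitivity.
(a): condition met.
(b): condition met.
(c): fails — R10 and R02 but not R12.
(d): fails — Rde and Rea but not Rda.
Valid on: (a), (b).

(a), (b)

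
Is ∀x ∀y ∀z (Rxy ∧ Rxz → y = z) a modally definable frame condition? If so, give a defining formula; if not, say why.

This is a Sahlqvist condition; the CD axiom ◇q → □q defines it.

Yes — defined by ◇q → □q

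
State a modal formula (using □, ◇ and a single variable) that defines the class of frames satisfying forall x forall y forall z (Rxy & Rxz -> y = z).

This is partial functionality; the standard corresponding axiom is CD: ◇ψ → □ψ.

◇ψ → □ψ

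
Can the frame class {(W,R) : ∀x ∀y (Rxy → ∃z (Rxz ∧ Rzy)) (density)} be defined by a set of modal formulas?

Definable; □□p → □p defines it

Yes: it is density, defined by the C4 schema □□p → □p.
Suppose □□p→□p is valid. Take Rxy and set V(p)={w : xR²w}. Then □□p at x, so □p at x, so p at y, i.e. ∃z(Rxz∧Rzy).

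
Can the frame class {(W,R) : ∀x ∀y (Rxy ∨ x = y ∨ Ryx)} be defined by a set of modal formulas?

No

If a class were modally definable it would be closed under disjoint unions (Goldblatt–Thomason).
Take 2 disjoint single-world reflexive frames: each is trivially connected, but their disjoint union has 2 worlds with no edge between distinct components, so it is not connected.
Hence connectedness of R is not modally definable.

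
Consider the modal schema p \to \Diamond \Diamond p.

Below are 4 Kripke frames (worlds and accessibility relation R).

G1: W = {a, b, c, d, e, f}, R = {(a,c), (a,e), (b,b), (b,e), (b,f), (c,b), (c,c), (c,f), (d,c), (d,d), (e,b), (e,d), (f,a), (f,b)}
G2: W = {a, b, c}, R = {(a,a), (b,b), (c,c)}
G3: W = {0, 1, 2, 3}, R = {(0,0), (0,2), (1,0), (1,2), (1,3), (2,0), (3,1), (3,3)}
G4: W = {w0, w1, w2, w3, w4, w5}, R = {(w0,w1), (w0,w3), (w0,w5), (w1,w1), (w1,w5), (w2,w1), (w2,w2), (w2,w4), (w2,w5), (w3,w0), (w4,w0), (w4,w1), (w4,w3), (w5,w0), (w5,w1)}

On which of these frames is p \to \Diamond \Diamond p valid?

G2, G3

Frame correspondent (Sahlqvist): \forall x \exists w (x = w \wedge x R^2 w) — i.e. a generalized confluence (Geach) condition.
G1: fails — at a but no w with a=w and aR²w.
G2: satisfies the condition.
G3: satisfies the condition.
G4: fails — at w4 but no w with w4=w and w4R²w.
Valid on: G2, G3.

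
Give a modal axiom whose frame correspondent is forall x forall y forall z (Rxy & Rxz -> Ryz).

A defining formula is ◇s → □◇s (the 5 axiom).

◇s → □◇s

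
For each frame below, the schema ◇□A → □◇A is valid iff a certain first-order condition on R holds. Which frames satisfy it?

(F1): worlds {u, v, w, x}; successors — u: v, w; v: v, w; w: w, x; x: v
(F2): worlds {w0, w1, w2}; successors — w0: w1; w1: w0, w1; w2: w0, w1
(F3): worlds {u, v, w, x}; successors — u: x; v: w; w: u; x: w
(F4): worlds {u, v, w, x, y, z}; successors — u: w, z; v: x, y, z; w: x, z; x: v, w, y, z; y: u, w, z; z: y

(F2), (F3)

The schema corresponds to convergence: ∀x ∀y ∀z (Rxy ∧ Rxz → ∃w (Ryw ∧ Rzw)).
(F1): fails — Rww and Rwx but w and x have no common successor.
(F2): holds.
(F3): holds.
(F4): fails — Ruz and Ruw but z and w have no common successor.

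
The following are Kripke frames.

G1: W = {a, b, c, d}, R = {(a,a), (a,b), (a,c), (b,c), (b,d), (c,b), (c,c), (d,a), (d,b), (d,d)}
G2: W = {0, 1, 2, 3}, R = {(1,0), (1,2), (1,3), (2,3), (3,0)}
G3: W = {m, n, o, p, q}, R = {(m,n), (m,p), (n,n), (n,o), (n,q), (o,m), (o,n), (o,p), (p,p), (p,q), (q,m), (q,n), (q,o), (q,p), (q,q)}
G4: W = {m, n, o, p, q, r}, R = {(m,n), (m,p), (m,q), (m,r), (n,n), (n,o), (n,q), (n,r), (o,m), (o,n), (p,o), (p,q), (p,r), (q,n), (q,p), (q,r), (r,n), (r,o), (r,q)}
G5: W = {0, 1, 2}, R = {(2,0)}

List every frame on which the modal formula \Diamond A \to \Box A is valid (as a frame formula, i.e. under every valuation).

G5

This is the axiom for partial functionality; its first-order frame correspondent is \forall x \forall y \forall z (Rxy \wedge Rxz \to y = z).
G1: fails — a sees both a and b.
G2: fails — 1 sees both 0 and 2.
G3: fails — m sees both n and p.
G4: fails — m sees both n and p.
G5: satisfies the condition.
Valid on: G5.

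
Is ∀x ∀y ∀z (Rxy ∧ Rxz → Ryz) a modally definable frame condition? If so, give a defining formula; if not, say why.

Yes — defined by ◇r → □◇r

Yes: it is the Euclidean property, defined by the 5 schema ◇r → □◇r.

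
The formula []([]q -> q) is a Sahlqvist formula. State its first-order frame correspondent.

Suppose □(□q→q) is valid. Take Rxy and set V(q)={w : Ryw}. Then at y, □q holds; since □(□q→q) at x, □q→q at y, so q at y, i.e. Ryy.
Conversely, any frame satisfying forall x forall y (Rxy -> Ryy) validates the schema.
Frame condition: forall x forall y (Rxy -> Ryy).

shift-reflexivity: forall x forall y (Rxy -> Ryy)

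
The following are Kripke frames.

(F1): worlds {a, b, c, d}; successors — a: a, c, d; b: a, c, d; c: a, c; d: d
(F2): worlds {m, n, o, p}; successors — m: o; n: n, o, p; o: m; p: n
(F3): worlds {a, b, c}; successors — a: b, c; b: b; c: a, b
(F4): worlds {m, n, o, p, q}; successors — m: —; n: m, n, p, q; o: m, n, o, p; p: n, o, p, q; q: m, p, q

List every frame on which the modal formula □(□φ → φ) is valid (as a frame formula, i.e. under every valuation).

This is the axiom for shift-reflexivity; its first-order frame correspondent is ∀x ∀y (Rxy → Ryy).
(F1): satisfies the condition.
(F2): fails — Rom but not Rmm.
(F3): fails — Rac but not Rcc.
(F4): fails — Rom but not Rmm.

(F1)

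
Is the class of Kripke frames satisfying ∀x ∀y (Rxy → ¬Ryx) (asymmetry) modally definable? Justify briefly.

No

If a class were modally definable it would be closed under surjective bounded morphisms (Goldblatt–Thomason).
The 5-cycle (worlds a,b,c,d,e with a→b→c→d→e→a) is asymmetric. Mapping every world to a single reflexive point • is a surjective bounded morphism, and the reflexive point is not asymmetric (R•• but asymmetry requires ¬R••).
So the class is not modally definable.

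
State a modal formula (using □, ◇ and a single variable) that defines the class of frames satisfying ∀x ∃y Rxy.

The condition is seriality. The D schema □ψ → ◇ψ defines it.
Suppose □ψ→◇ψ is valid. At any x set V(ψ)=W. Then □ψ at x, so ◇ψ at x, so x has a successor.

□ψ → ◇ψ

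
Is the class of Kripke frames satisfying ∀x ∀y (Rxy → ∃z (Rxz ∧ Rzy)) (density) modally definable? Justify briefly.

Yes: it is density, defined by the C4 schema □□r → □r.
Suppose □□r→□r is valid. Take Rxy and set V(r)={w : xR²w}. Then □□r at x, so □r at x, so r at y, i.e. ∃z(Rxz∧Rzy).

Definable; □□r → □r defines it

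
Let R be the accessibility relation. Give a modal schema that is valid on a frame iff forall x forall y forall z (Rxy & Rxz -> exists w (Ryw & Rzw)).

The condition is convergence. The .2 schema ◇□s → □◇s defines it.
Suppose ◇□s→□◇s is valid. Take Rxy, Rxz and set V(s)={w : Ryw}. Then □s at y so ◇□s at x, so □◇s at x, so ◇s at z, giving w with Rzw and Ryw.

◇□s → □◇s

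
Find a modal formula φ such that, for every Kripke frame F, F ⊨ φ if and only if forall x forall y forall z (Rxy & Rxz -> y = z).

◇r → □r

This is partial functionality; the standard corresponding axiom is CD: ◇r → □r.
Suppose ◇r→□r is valid. Take Rxy, Rxz and set V(r)={y}. Then ◇r at x, so □r at x, so r at z, i.e. z=y.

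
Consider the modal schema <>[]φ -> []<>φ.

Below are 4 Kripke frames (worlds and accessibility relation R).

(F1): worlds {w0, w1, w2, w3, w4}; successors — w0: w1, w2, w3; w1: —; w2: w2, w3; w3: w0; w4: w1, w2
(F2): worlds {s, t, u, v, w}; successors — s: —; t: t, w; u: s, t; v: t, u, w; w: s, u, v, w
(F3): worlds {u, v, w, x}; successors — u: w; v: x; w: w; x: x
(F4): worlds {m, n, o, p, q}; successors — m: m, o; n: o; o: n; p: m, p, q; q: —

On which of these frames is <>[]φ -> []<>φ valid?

The schema corresponds to convergence: forall x forall y forall z (Rxy & Rxz -> exists w (Ryw & Rzw)).
(F1): fails — Rw0w1 and Rw0w1 but w1 and w1 have no common successor.
(F2): fails — Rut and Rus but t and s have no common successor.
(F3): condition met.
(F4): fails — Rmo and Rmm but o and m have no common successor.
Valid on: (F3).

(F3)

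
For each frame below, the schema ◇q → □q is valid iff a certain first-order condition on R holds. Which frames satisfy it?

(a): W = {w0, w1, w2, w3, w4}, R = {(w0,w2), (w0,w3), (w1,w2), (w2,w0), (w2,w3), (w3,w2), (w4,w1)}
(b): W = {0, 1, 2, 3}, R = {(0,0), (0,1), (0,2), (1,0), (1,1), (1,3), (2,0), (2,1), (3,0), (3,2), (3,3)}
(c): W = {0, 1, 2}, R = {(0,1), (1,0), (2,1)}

The schema corresponds to partial functionality: ∀x ∀y ∀z (Rxy ∧ Rxz → y = z).
(a): fails — w0 sees both w2 and w3.
(b): fails — 0 sees both 0 and 1.
(c): ✓.
Valid on: (c).

(c)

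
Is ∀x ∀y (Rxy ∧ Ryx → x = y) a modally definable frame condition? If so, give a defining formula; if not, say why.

Modal frame validity is preserved under surjective bounded morphisms.
The 8-cycle (worlds w0,w1,w2,w3,w4,w5,w6,w7 with w0→w1→w2→w3→w4→w5→w6→w7→w0) is antisymmetric. Sending even-indexed worlds to a and odd-indexed worlds to b is a surjective bounded morphism onto the two-world frame with a↔b, which is not antisymmetric.
So no modal formula (or set of formulas) defines exactly the antisymmetric frames.

No — not modally definable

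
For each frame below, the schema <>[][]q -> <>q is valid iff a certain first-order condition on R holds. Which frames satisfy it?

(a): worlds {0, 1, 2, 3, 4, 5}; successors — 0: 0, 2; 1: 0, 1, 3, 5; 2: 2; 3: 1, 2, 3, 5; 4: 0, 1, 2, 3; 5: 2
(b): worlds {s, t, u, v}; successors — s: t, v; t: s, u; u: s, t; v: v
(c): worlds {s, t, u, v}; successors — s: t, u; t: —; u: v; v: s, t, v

(b)

Frame correspondent (Sahlqvist): forall x forall y (xRy -> exists w (y R^2 w & xRw)) — i.e. a generalized confluence (Geach) condition.
(a): fails — 1R5 but no w with 5R²w and 1Rw.
(b): ✓.
(c): fails — sRt but no w with tR²w and sRw.
Valid on: (b).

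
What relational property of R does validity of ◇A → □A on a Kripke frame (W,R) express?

partial functionality: ∀x ∀y ∀z (Rxy ∧ Rxz → y = z)

Suppose ◇A→□A is valid. Take Rxy, Rxz and set V(A)={y}. Then ◇A at x, so □A at x, so A at z, i.e. z=y.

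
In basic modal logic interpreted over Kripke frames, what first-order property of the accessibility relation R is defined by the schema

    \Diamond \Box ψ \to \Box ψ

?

This is frame-equivalent to ◇ψ → □◇ψ (substitute ¬ψ for ψ and contrapose).
Suppose ◇ψ→□◇ψ is valid. Take Rxy, Rxz and set V(ψ)={y}. Then ◇ψ at x, so □◇ψ at x, so ◇ψ at z, so some w with Rzw has ψ; w=y, i.e. Rzy. By symmetry of the argument, Ryz.

The Euclidean property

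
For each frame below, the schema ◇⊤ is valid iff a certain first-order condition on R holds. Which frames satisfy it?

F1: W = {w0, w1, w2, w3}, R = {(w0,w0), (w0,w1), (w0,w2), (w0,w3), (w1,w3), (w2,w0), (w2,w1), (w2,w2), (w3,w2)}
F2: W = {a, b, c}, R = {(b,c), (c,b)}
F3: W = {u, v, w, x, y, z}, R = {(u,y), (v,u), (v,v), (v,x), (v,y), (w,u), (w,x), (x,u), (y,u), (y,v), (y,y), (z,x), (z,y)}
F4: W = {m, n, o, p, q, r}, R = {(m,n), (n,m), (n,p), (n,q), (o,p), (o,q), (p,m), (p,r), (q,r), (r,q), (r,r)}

F1, F3, F4

This is the axiom for seriality; its first-order frame correspondent is ∀x ∃y Rxy.
F1: condition met.
F2: fails — world a has no successor.
F3: condition met.
F4: condition met.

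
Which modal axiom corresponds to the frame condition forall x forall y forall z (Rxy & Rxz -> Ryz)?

A defining formula is ◇ψ → □◇ψ (the 5 axiom).

◇ψ → □◇ψ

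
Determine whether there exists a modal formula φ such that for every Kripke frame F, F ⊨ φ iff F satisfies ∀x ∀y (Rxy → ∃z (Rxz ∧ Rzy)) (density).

Yes, by □□r → □r

Yes: it is density, defined by the C4 schema □□r → □r.
Suppose □□r→□r is valid. Take Rxy and set V(r)={w : xR²w}. Then □□r at x, so □r at x, so r at y, i.e. ∃z(Rxz∧Rzy).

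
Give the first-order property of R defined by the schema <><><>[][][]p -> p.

This is a Sahlqvist (Geach-type) schema ◇^3□^3p → □^0◇^0p.
Minimal-valuation argument: fix x; take any y with xR^3y and any z with xR^0z. Set V(p) to the set of worlds R-reachable from y in exactly 3 steps. Then □^3p holds at y, so the antecedent holds at x; validity forces ◇^0p at z, giving a w with zR^0w and yR^3w.
First-order correspondent: forall x forall y (x R^3 y -> exists w (y R^3 w & x = w)).

forall x forall y (x R^3 y -> exists w (y R^3 w & x = w))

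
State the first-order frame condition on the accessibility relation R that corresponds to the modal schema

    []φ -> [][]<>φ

This is a Sahlqvist (Geach-type) schema ◇^0□^1φ → □^2◇^1φ.
Minimal-valuation argument: fix x; take any y with xR^0y and any z with xR^2z. Set V(φ) to the set of worlds R-reachable from y in exactly 1 step. Then □^1φ holds at y, so the antecedent holds at x; validity forces ◇^1φ at z, giving a w with zR^1w and yR^1w.
First-order correspondent: forall x forall z (x R^2 z -> exists w (xRw & zRw)).

forall x forall z (x R^2 z -> exists w (xRw & zRw))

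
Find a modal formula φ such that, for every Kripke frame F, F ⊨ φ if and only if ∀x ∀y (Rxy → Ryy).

□(□ψ → ψ)

The condition is shift-reflexivity. The T□ schema □(□ψ → ψ) defines it.
Suppose □(□ψ→ψ) is valid. Take Rxy and set V(ψ)={w : Ryw}. Then at y, □ψ holds; since □(□ψ→ψ) at x, □ψ→ψ at y, so ψ at y, i.e. Ryy.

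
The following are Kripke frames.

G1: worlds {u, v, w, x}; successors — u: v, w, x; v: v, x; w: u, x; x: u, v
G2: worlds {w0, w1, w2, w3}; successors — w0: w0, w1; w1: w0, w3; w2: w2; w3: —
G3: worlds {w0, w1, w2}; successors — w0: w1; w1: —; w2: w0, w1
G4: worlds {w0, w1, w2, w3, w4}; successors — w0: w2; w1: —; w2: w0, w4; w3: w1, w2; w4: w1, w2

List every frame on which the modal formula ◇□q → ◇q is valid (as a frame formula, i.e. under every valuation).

Frame correspondent (Sahlqvist): ∀x ∀y (xRy → ∃w (yRw ∧ xRw)) — i.e. a generalized confluence (Geach) condition.
G1: ✓.
G2: fails — w1Rw3 but no w with w3Rw and w1Rw.
G3: fails — w0Rw1 but no w with w1Rw and w0Rw.
G4: fails — w0Rw2 but no w with w2Rw and w0Rw.
Valid on: G1.

G1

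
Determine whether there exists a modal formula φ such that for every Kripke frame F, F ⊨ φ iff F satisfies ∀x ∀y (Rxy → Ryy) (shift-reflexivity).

Yes, by □(□r → r)

The condition is shift-reflexivity. A defining modal formula is □(□r → r).
Suppose □(□r→r) is valid. Take Rxy and set V(r)={w : Ryw}. Then at y, □r holds; since □(□r→r) at x, □r→r at y, so r at y, i.e. Ryy.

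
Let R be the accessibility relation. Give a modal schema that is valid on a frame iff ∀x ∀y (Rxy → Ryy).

□(□s → s)

A defining formula is □(□s → s) (the T□ axiom).
Suppose □(□s→s) is valid. Take Rxy and set V(s)={w : Ryw}. Then at y, □s holds; since □(□s→s) at x, □s→s at y, so s at y, i.e. Ryy.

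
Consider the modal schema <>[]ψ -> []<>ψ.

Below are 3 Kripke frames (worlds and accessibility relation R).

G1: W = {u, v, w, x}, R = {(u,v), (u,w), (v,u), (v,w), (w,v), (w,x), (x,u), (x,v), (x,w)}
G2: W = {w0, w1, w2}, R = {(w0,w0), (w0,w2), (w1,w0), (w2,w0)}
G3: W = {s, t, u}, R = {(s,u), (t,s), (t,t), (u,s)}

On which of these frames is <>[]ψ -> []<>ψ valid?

G2

Frame correspondent (Sahlqvist): forall x forall y forall z (Rxy & Rxz -> exists w (Ryw & Rzw)) — i.e. convergence.
G1: fails — Ruv and Ruw but v and w have no common successor.
G2: holds.
G3: fails — Rts and Rtt but s and t have no common successor.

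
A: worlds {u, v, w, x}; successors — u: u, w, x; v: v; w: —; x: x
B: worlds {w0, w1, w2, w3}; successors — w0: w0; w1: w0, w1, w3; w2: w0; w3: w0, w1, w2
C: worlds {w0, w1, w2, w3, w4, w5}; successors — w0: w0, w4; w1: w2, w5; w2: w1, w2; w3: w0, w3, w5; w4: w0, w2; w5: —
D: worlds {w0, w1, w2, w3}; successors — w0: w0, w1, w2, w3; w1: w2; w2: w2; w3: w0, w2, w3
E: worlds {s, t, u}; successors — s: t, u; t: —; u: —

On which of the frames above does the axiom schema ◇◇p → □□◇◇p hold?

E

This is the axiom for a generalized confluence (Geach) condition; its first-order frame correspondent is ∀x ∀y ∀z ((xR²y ∧ xR²z) → ∃w (y = w ∧ zR²w)).
A: fails — uR²u, uR²w but no t with u=t and wR²t.
B: fails — w1R²w1, w1R²w0 but no w with w1=w and w0R²w.
C: fails — w0R²w0, w0R²w2 but no w with w0=w and w2R²w.
D: fails — w0R²w0, w0R²w1 but no w with w0=w and w1R²w.
E: satisfies the condition.
Valid on: E.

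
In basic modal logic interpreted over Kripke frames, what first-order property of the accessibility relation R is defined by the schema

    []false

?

□⊥ is valid iff no world has any successor (otherwise □⊥ fails at any world with one).
Conversely, on a frame with emptiness of R the schema holds at every world under every valuation.
Frame condition: forall x forall y ~Rxy.

Emptiness of R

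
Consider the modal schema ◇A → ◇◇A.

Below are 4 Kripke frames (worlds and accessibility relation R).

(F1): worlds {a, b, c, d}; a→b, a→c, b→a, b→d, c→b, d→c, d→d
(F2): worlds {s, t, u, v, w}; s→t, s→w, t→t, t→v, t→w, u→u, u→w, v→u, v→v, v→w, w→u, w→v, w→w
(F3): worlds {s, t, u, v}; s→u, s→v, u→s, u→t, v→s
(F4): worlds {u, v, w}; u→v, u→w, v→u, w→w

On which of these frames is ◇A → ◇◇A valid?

Frame correspondent (Sahlqvist): ∀x ∀y (xRy → ∃w (y = w ∧ xR²w)) — i.e. a generalized confluence (Geach) condition.
(F1): fails — aRc but no w with c=w and aR²w.
(F2): satisfies the condition.
(F3): fails — sRu but no w with u=w and sR²w.
(F4): fails — uRv but no t with v=t and uR²t.

(F2)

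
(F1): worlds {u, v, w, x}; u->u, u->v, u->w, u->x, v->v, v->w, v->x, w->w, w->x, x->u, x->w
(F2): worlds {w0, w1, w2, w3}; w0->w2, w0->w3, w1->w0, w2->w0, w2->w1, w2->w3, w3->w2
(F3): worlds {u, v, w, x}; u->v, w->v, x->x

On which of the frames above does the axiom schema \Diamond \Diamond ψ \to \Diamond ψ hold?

Frame correspondent (Sahlqvist): \forall x \forall y \forall z (Rxy \wedge Ryz \to Rxz) — i.e. transitivity.
(F1): fails — Rxw and Rwx but not Rxx.
(F2): fails — Rw1w0 and Rw0w2 but not Rw1w2.
(F3): holds.
Valid on: (F3).

(F3)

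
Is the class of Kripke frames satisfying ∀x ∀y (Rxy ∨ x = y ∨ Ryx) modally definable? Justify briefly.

No

If a class were modally definable it would be closed under disjoint unions (Goldblatt–Thomason).
Take 4 disjoint single-world reflexive frames: each is trivially connected, but their disjoint union has 4 worlds with no edge between distinct components, so it is not connected.
Hence connectedness of R is not modally definable.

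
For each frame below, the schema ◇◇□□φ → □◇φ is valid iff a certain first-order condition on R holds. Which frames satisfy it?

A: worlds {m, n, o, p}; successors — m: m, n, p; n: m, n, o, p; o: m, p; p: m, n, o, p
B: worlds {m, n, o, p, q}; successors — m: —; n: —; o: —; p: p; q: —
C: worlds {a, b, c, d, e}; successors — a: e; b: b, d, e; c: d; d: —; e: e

A, B

This is the axiom for a generalized confluence (Geach) condition; its first-order frame correspondent is ∀x ∀y ∀z ((xR²y ∧ xRz) → ∃w (yR²w ∧ zRw)).
A: ✓.
B: ✓.
C: fails — bR²b, bRd but no w with bR²w and dRw.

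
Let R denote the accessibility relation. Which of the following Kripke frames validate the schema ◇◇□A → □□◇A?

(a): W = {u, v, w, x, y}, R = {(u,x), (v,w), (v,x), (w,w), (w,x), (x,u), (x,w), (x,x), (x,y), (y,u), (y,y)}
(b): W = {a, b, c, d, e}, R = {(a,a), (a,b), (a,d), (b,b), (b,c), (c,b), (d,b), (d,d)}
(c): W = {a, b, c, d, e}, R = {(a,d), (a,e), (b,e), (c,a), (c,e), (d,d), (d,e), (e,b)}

Frame correspondent (Sahlqvist): ∀x ∀y ∀z ((xR²y ∧ xR²z) → ∃w (yRw ∧ zRw)) — i.e. a generalized confluence (Geach) condition.
(a): fails — uR²u, uR²y but no t with uRt and yRt.
(b): condition met.
(c): fails — aR²b, aR²e but no w with bRw and eRw.
Valid on: (b).

(b)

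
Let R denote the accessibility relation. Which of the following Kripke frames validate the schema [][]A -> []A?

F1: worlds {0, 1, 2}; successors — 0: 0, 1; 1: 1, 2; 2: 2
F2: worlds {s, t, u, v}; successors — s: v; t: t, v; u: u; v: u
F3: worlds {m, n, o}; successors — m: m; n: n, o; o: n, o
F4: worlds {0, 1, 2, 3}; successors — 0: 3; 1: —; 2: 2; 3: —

F1, F3

The schema corresponds to density: forall x forall y (Rxy -> exists z (Rxz & Rzy)).
F1: condition met.
F2: fails — Rsv but no z with Rsz and Rzv.
F3: condition met.
F4: fails — R03 but no z with R0z and Rz3.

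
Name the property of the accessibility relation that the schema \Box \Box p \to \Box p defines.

This is the C4 axiom.
It corresponds to density: \forall x \forall y (Rxy \to \exists z (Rxz \wedge Rzy)).

density: \forall x \forall y (Rxy \to \exists z (Rxz \wedge Rzy))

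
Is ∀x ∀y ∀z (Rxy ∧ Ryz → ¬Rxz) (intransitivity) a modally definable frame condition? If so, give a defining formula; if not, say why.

Not modally definable

Any modally definable frame class is closed under surjective bounded morphisms.
The 5-cycle (worlds w0,w1,w2,w3,w4 with w0→w1→w2→w3→w4→w0) is intransitive. Mapping every world to a single reflexive point • is a surjective bounded morphism; the reflexive point is not intransitive (R••∧R•• but R••).
So the class is not modally definable.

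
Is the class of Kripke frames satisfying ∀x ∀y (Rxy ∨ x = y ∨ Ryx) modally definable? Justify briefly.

If a class were modally definable it would be closed under disjoint unions (Goldblatt–Thomason).
Take 4 disjoint single-world reflexive frames: each is trivially connected, but their disjoint union has 4 worlds with no edge between distinct components, so it is not connected.
So no modal formula (or set of formulas) defines exactly the connected frames.

No — not modally definable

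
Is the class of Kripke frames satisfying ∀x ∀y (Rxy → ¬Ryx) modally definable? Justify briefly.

Modal frame validity is preserved under surjective bounded morphisms.
The 4-cycle (worlds s,t,u,v with s→t→u→v→s) is asymmetric. Mapping every world to a single reflexive point • is a surjective bounded morphism, and the reflexive point is not asymmetric (R•• but asymmetry requires ¬R••).
So no modal formula (or set of formulas) defines exactly the asymmetric frames.

Not definable by any modal formula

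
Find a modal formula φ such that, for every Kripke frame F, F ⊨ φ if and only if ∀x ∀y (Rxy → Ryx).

s → □◇s

The condition is symmetry. The B schema s → □◇s defines it.
Suppose s→□◇s is valid. Take Rxy and set V(s)={x}. Then s at x, so □◇s at x, so ◇s at y, so some z with Ryz has s; z=x, i.e. Ryx.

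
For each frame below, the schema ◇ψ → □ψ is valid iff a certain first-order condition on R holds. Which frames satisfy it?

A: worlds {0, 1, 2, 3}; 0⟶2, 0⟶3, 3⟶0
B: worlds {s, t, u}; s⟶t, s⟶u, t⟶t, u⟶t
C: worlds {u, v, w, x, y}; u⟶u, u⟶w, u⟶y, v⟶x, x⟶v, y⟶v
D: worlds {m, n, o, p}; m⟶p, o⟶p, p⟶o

The schema corresponds to partial functionality: ∀x ∀y ∀z (Rxy ∧ Rxz → y = z).
A: fails — 0 sees both 2 and 3.
B: fails — s sees both t and u.
C: fails — u sees both u and w.
D: holds.

D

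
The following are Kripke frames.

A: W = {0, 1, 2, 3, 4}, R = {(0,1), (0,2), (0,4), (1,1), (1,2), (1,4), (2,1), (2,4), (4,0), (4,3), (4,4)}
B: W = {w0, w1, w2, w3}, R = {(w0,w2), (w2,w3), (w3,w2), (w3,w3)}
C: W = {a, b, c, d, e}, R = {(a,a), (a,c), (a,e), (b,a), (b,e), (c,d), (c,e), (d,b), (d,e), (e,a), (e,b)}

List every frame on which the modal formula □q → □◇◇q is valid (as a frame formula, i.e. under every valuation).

B, C

This is the axiom for a generalized confluence (Geach) condition; its first-order frame correspondent is ∀x ∀z (xRz → ∃w (xRw ∧ zR²w)).
A: fails — 4R3 but no w with 4Rw and 3R²w.
B: holds.
C: holds.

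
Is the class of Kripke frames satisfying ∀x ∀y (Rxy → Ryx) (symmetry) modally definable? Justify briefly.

Definable; q → □◇q defines it

The condition is symmetry. A defining modal formula is q → □◇q.
Suppose q→□◇q is valid. Take Rxy and set V(q)={x}. Then q at x, so □◇q at x, so ◇q at y, so some z with Ryz has q; z=x, i.e. Ryx.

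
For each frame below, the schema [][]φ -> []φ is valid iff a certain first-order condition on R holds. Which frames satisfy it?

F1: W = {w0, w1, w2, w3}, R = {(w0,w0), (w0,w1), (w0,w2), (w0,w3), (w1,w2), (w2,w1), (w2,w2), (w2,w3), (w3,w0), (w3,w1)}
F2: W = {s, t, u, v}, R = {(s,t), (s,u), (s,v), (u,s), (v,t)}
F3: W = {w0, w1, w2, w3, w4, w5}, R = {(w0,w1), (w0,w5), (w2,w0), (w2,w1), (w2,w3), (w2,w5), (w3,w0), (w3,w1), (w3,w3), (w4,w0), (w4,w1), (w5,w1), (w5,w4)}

F1

Frame correspondent (Sahlqvist): forall x forall y (Rxy -> exists z (Rxz & Rzy)) — i.e. density.
F1: condition met.
F2: fails — Rus but no z with Ruz and Rzs.
F3: fails — Rw0w5 but no z with Rw0z and Rzw5.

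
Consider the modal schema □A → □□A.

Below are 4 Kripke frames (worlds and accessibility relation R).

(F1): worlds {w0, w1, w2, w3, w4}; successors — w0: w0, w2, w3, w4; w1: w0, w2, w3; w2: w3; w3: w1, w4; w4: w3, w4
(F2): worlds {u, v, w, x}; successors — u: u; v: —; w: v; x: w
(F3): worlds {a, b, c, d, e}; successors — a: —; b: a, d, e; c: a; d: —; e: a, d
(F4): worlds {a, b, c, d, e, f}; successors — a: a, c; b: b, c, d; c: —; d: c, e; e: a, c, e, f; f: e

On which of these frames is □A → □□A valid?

This is the axiom for transitivity; its first-order frame correspondent is ∀x ∀y ∀z (Rxy ∧ Ryz → Rxz).
(F1): fails — Rw1w0 and Rw0w4 but not Rw1w4.
(F2): fails — Rxw and Rwv but not Rxv.
(F3): holds.
(F4): fails — Rde and Rea but not Rda.

(F3)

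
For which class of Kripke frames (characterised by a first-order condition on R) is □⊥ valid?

emptiness of R

□⊥ is valid iff no world has any successor (otherwise □⊥ fails at any world with one).
The converse is a direct semantic check.
So the correspondent is emptiness of R.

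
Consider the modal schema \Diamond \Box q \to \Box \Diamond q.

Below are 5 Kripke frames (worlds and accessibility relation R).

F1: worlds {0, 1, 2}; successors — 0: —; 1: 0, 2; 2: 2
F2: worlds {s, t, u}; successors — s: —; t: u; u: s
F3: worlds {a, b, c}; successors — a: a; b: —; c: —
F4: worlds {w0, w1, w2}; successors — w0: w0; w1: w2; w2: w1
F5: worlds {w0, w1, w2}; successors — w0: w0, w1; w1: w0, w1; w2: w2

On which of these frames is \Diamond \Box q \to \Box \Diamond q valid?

F3, F4, F5

This is the axiom for convergence; its first-order frame correspondent is \forall x \forall y \forall z (Rxy \wedge Rxz \to \exists w (Ryw \wedge Rzw)).
F1: fails — R12 and R10 but 2 and 0 have no common successor.
F2: fails — Rus and Rus but s and s have no common successor.
F3: ✓.
F4: ✓.
F5: ✓.
Valid on: F3, F4, F5.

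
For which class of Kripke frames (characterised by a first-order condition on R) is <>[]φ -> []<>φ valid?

Convergence

Suppose ◇□φ→□◇φ is valid. Take Rxy, Rxz and set V(φ)={w : Ryw}. Then □φ at y so ◇□φ at x, so □◇φ at x, so ◇φ at z, giving w with Rzw and Ryw.
Conversely, any frame satisfying forall x forall y forall z (Rxy & Rxz -> exists w (Ryw & Rzw)) validates the schema.
So the correspondent is convergence.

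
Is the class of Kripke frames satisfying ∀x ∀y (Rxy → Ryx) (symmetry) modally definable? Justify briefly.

Yes: it is symmetry, defined by the B schema q → □◇q.
Suppose q→□◇q is valid. Take Rxy and set V(q)={x}. Then q at x, so □◇q at x, so ◇q at y, so some z with Ryz has q; z=x, i.e. Ryx.

Yes, by q → □◇q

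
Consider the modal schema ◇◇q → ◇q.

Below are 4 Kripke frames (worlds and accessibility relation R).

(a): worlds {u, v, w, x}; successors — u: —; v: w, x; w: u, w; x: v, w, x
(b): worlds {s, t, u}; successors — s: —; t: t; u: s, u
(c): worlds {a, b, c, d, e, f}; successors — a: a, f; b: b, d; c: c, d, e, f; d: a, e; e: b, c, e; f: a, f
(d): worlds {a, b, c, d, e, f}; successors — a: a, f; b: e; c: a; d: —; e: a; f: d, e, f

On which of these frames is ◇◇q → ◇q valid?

(b)

The schema corresponds to a generalized confluence (Geach) condition: ∀x ∀y (xR²y → ∃w (y = w ∧ xRw)).
(a): fails — vR²u but no t with u=t and vRt.
(b): satisfies the condition.
(c): fails — bR²a but no w with a=w and bRw.
(d): fails — aR²d but no w with d=w and aRw.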